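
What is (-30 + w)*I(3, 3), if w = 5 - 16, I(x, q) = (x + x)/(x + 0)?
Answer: -82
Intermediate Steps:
I(x, q) = 2 (I(x, q) = (2*x)/x = 2)
w = -11
(-30 + w)*I(3, 3) = (-30 - 11)*2 = -41*2 = -82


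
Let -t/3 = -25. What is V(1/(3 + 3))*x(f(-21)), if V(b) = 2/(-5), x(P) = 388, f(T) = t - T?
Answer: -776/5 ≈ -155.20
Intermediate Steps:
t = 75 (t = -3*(-25) = 75)
f(T) = 75 - T
V(b) = -⅖ (V(b) = 2*(-⅕) = -⅖)
V(1/(3 + 3))*x(f(-21)) = -⅖*388 = -776/5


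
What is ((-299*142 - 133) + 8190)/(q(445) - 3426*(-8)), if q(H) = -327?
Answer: -11467/9027 ≈ -1.2703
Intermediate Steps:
((-299*142 - 133) + 8190)/(q(445) - 3426*(-8)) = ((-299*142 - 133) + 8190)/(-327 - 3426*(-8)) = ((-42458 - 133) + 8190)/(-327 + 27408) = (-42591 + 8190)/27081 = -34401*1/27081 = -11467/9027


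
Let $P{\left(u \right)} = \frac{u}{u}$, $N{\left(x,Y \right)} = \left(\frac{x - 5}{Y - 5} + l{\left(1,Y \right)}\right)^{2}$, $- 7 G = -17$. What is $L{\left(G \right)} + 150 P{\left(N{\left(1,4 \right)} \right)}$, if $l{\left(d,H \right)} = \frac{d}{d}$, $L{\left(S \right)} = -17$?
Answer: $133$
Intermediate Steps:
$G = \frac{17}{7}$ ($G = \left(- \frac{1}{7}\right) \left(-17\right) = \frac{17}{7} \approx 2.4286$)
$l{\left(d,H \right)} = 1$
$N{\left(x,Y \right)} = \left(1 + \frac{-5 + x}{-5 + Y}\right)^{2}$ ($N{\left(x,Y \right)} = \left(\frac{x - 5}{Y - 5} + 1\right)^{2} = \left(\frac{-5 + x}{-5 + Y} + 1\right)^{2} = \left(1 + \frac{-5 + x}{-5 + Y}\right)^{2}$)
$P{\left(u \right)} = 1$
$L{\left(G \right)} + 150 P{\left(N{\left(1,4 \right)} \right)} = -17 + 150 \cdot 1 = -17 + 150 = 133$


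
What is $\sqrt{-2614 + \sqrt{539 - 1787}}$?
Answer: $\sqrt{-2614 + 4 i \sqrt{78}} \approx 0.3455 + 51.128 i$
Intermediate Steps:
$\sqrt{-2614 + \sqrt{539 - 1787}} = \sqrt{-2614 + \sqrt{-1248}} = \sqrt{-2614 + 4 i \sqrt{78}}$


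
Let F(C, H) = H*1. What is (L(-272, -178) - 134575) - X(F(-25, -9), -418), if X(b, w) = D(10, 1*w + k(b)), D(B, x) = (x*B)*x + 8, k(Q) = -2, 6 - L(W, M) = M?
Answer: -1898399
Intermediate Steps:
L(W, M) = 6 - M
F(C, H) = H
D(B, x) = 8 + B*x² (D(B, x) = (B*x)*x + 8 = B*x² + 8 = 8 + B*x²)
X(b, w) = 8 + 10*(-2 + w)² (X(b, w) = 8 + 10*(1*w - 2)² = 8 + 10*(w - 2)² = 8 + 10*(-2 + w)²)
(L(-272, -178) - 134575) - X(F(-25, -9), -418) = ((6 - 1*(-178)) - 134575) - (8 + 10*(-2 - 418)²) = ((6 + 178) - 134575) - (8 + 10*(-420)²) = (184 - 134575) - (8 + 10*176400) = -134391 - (8 + 1764000) = -134391 - 1*1764008 = -134391 - 1764008 = -1898399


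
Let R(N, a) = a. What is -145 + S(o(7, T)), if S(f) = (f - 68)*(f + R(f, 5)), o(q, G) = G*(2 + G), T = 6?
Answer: -1205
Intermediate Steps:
S(f) = (-68 + f)*(5 + f) (S(f) = (f - 68)*(f + 5) = (-68 + f)*(5 + f))
-145 + S(o(7, T)) = -145 + (-340 + (6*(2 + 6))² - 378*(2 + 6)) = -145 + (-340 + (6*8)² - 378*8) = -145 + (-340 + 48² - 63*48) = -145 + (-340 + 2304 - 3024) = -145 - 1060 = -1205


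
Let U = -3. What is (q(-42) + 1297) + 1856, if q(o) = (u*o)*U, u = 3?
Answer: 3531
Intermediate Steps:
q(o) = -9*o (q(o) = (3*o)*(-3) = -9*o)
(q(-42) + 1297) + 1856 = (-9*(-42) + 1297) + 1856 = (378 + 1297) + 1856 = 1675 + 1856 = 3531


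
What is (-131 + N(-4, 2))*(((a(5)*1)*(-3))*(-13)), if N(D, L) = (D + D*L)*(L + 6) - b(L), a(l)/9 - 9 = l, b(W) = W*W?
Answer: -1135134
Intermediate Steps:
b(W) = W²
a(l) = 81 + 9*l
N(D, L) = -L² + (6 + L)*(D + D*L) (N(D, L) = (D + D*L)*(L + 6) - L² = (D + D*L)*(6 + L) - L² = (6 + L)*(D + D*L) - L² = -L² + (6 + L)*(D + D*L))
(-131 + N(-4, 2))*(((a(5)*1)*(-3))*(-13)) = (-131 + (-1*2² + 6*(-4) - 4*2² + 7*(-4)*2))*((((81 + 9*5)*1)*(-3))*(-13)) = (-131 + (-1*4 - 24 - 4*4 - 56))*((((81 + 45)*1)*(-3))*(-13)) = (-131 + (-4 - 24 - 16 - 56))*(((126*1)*(-3))*(-13)) = (-131 - 100)*((126*(-3))*(-13)) = -(-87318)*(-13) = -231*4914 = -1135134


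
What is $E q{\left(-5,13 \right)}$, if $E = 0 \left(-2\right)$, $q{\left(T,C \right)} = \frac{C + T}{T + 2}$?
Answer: $0$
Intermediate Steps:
$q{\left(T,C \right)} = \frac{C + T}{2 + T}$
$E = 0$
$E q{\left(-5,13 \right)} = 0 \frac{13 - 5}{2 - 5} = 0 \frac{1}{-3} \cdot 8 = 0 \left(\left(- \frac{1}{3}\right) 8\right) = 0 \left(- \frac{8}{3}\right) = 0$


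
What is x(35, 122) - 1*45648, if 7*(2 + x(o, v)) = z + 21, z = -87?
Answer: -319616/7 ≈ -45659.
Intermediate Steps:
x(o, v) = -80/7 (x(o, v) = -2 + (-87 + 21)/7 = -2 + (⅐)*(-66) = -2 - 66/7 = -80/7)
x(35, 122) - 1*45648 = -80/7 - 1*45648 = -80/7 - 45648 = -319616/7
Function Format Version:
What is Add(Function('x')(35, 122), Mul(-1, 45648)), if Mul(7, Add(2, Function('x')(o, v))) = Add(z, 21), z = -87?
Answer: Rational(-319616, 7) ≈ -45659.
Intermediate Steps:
Function('x')(o, v) = Rational(-80, 7) (Function('x')(o, v) = Add(-2, Mul(Rational(1, 7), Add(-87, 21))) = Add(-2, Mul(Rational(1, 7), -66)) = Add(-2, Rational(-66, 7)) = Rational(-80, 7))
Add(Function('x')(35, 122), Mul(-1, 45648)) = Add(Rational(-80, 7), Mul(-1, 45648)) = Add(Rational(-80, 7), -45648) = Rational(-319616, 7)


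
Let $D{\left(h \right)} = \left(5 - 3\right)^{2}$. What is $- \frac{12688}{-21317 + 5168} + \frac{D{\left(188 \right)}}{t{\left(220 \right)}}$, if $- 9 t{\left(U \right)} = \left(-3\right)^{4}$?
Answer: $\frac{16532}{48447} \approx 0.34124$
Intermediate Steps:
$D{\left(h \right)} = 4$ ($D{\left(h \right)} = 2^{2} = 4$)
$t{\left(U \right)} = -9$ ($t{\left(U \right)} = - \frac{\left(-3\right)^{4}}{9} = \left(- \frac{1}{9}\right) 81 = -9$)
$- \frac{12688}{-21317 + 5168} + \frac{D{\left(188 \right)}}{t{\left(220 \right)}} = - \frac{12688}{-21317 + 5168} + \frac{4}{-9} = - \frac{12688}{-16149} + 4 \left(- \frac{1}{9}\right) = \left(-12688\right) \left(- \frac{1}{16149}\right) - \frac{4}{9} = \frac{12688}{16149} - \frac{4}{9} = \frac{16532}{48447}$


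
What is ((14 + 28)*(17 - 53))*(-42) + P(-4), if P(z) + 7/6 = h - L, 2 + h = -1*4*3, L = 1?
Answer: 380927/6 ≈ 63488.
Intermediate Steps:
h = -14 (h = -2 - 1*4*3 = -2 - 4*3 = -2 - 12 = -14)
P(z) = -97/6 (P(z) = -7/6 + (-14 - 1*1) = -7/6 + (-14 - 1) = -7/6 - 15 = -97/6)
((14 + 28)*(17 - 53))*(-42) + P(-4) = ((14 + 28)*(17 - 53))*(-42) - 97/6 = (42*(-36))*(-42) - 97/6 = -1512*(-42) - 97/6 = 63504 - 97/6 = 380927/6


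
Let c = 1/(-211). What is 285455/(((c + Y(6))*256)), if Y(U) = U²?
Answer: 12046201/388864 ≈ 30.978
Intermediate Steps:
c = -1/211 ≈ -0.0047393
285455/(((c + Y(6))*256)) = 285455/(((-1/211 + 6²)*256)) = 285455/(((-1/211 + 36)*256)) = 285455/(((7595/211)*256)) = 285455/(1944320/211) = 285455*(211/1944320) = 12046201/388864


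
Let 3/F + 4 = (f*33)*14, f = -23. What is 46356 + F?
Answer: 492764277/10630 ≈ 46356.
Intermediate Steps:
F = -3/10630 (F = 3/(-4 - 23*33*14) = 3/(-4 - 759*14) = 3/(-4 - 10626) = 3/(-10630) = 3*(-1/10630) = -3/10630 ≈ -0.00028222)
46356 + F = 46356 - 3/10630 = 492764277/10630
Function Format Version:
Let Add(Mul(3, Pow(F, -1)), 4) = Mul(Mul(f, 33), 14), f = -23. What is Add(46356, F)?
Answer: Rational(492764277, 10630) ≈ 46356.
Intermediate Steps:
F = Rational(-3, 10630) (F = Mul(3, Pow(Add(-4, Mul(Mul(-23, 33), 14)), -1)) = Mul(3, Pow(Add(-4, Mul(-759, 14)), -1)) = Mul(3, Pow(Add(-4, -10626), -1)) = Mul(3, Pow(-10630, -1)) = Mul(3, Rational(-1, 10630)) = Rational(-3, 10630) ≈ -0.00028222)
Add(46356, F) = Add(46356, Rational(-3, 10630)) = Rational(492764277, 10630)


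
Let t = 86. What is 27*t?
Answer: 2322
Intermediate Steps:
27*t = 27*86 = 2322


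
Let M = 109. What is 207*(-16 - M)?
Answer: -25875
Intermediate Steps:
207*(-16 - M) = 207*(-16 - 1*109) = 207*(-16 - 109) = 207*(-125) = -25875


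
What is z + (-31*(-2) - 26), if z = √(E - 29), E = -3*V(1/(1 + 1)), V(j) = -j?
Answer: 36 + I*√110/2 ≈ 36.0 + 5.244*I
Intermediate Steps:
E = 3/2 (E = -(-3)/(1 + 1) = -(-3)/2 = -3*(-½) = 3/2 ≈ 1.5000)
z = I*√110/2 (z = √(3/2 - 29) = √(-55/2) = I*√110/2 ≈ 5.244*I)
z + (-31*(-2) - 26) = I*√110/2 + (-31*(-2) - 26) = I*√110/2 + (62 - 26) = I*√110/2 + 36 = 36 + I*√110/2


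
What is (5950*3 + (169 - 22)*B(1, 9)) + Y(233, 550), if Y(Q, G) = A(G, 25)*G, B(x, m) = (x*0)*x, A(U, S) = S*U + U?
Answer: 7882850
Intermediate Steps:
A(U, S) = U + S*U
B(x, m) = 0 (B(x, m) = 0*x = 0)
Y(Q, G) = 26*G² (Y(Q, G) = (G*(1 + 25))*G = (G*26)*G = (26*G)*G = 26*G²)
(5950*3 + (169 - 22)*B(1, 9)) + Y(233, 550) = (5950*3 + (169 - 22)*0) + 26*550² = (17850 + 147*0) + 26*302500 = (17850 + 0) + 7865000 = 17850 + 7865000 = 7882850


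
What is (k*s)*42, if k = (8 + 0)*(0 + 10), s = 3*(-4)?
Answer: -40320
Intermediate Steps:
s = -12
k = 80 (k = 8*10 = 80)
(k*s)*42 = (80*(-12))*42 = -960*42 = -40320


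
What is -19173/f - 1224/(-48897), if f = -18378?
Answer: 11851813/11094186 ≈ 1.0683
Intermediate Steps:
-19173/f - 1224/(-48897) = -19173/(-18378) - 1224/(-48897) = -19173*(-1/18378) - 1224*(-1/48897) = 6391/6126 + 136/5433 = 11851813/11094186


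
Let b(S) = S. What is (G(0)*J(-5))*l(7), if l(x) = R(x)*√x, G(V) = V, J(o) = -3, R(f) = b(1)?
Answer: 0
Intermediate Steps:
R(f) = 1
l(x) = √x (l(x) = 1*√x = √x)
(G(0)*J(-5))*l(7) = (0*(-3))*√7 = 0*√7 = 0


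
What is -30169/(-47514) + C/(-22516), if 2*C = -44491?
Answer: 1736257891/1069825224 ≈ 1.6229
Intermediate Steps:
C = -44491/2 (C = (1/2)*(-44491) = -44491/2 ≈ -22246.)
-30169/(-47514) + C/(-22516) = -30169/(-47514) - 44491/2/(-22516) = -30169*(-1/47514) - 44491/2*(-1/22516) = 30169/47514 + 44491/45032 = 1736257891/1069825224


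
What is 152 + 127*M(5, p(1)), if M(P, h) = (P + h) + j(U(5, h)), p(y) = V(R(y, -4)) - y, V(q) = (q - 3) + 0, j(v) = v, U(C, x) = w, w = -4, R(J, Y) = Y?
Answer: -737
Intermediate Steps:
U(C, x) = -4
V(q) = -3 + q (V(q) = (-3 + q) + 0 = -3 + q)
p(y) = -7 - y (p(y) = (-3 - 4) - y = -7 - y)
M(P, h) = -4 + P + h (M(P, h) = (P + h) - 4 = -4 + P + h)
152 + 127*M(5, p(1)) = 152 + 127*(-4 + 5 + (-7 - 1*1)) = 152 + 127*(-4 + 5 + (-7 - 1)) = 152 + 127*(-4 + 5 - 8) = 152 + 127*(-7) = 152 - 889 = -737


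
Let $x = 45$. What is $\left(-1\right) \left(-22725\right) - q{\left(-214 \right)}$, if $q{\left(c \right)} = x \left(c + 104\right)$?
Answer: $27675$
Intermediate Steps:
$q{\left(c \right)} = 4680 + 45 c$ ($q{\left(c \right)} = 45 \left(c + 104\right) = 45 \left(104 + c\right) = 4680 + 45 c$)
$\left(-1\right) \left(-22725\right) - q{\left(-214 \right)} = \left(-1\right) \left(-22725\right) - \left(4680 + 45 \left(-214\right)\right) = 22725 - \left(4680 - 9630\right) = 22725 - -4950 = 22725 + 4950 = 27675$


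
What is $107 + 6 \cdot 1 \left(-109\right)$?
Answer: $-547$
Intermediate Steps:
$107 + 6 \cdot 1 \left(-109\right) = 107 + 6 \left(-109\right) = 107 - 654 = -547$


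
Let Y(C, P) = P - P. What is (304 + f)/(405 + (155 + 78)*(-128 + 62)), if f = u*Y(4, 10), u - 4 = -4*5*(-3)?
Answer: -304/14973 ≈ -0.020303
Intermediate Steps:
Y(C, P) = 0
u = 64 (u = 4 - 4*5*(-3) = 4 - 20*(-3) = 4 + 60 = 64)
f = 0 (f = 64*0 = 0)
(304 + f)/(405 + (155 + 78)*(-128 + 62)) = (304 + 0)/(405 + (155 + 78)*(-128 + 62)) = 304/(405 + 233*(-66)) = 304/(405 - 15378) = 304/(-14973) = 304*(-1/14973) = -304/14973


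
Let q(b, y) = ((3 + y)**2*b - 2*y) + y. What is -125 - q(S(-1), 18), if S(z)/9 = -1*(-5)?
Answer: -19952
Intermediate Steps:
S(z) = 45 (S(z) = 9*(-1*(-5)) = 9*5 = 45)
q(b, y) = -y + b*(3 + y)**2 (q(b, y) = (b*(3 + y)**2 - 2*y) + y = (-2*y + b*(3 + y)**2) + y = -y + b*(3 + y)**2)
-125 - q(S(-1), 18) = -125 - (-1*18 + 45*(3 + 18)**2) = -125 - (-18 + 45*21**2) = -125 - (-18 + 45*441) = -125 - (-18 + 19845) = -125 - 1*19827 = -125 - 19827 = -19952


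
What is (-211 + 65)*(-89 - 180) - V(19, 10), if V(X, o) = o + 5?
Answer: 39259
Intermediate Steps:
V(X, o) = 5 + o
(-211 + 65)*(-89 - 180) - V(19, 10) = (-211 + 65)*(-89 - 180) - (5 + 10) = -146*(-269) - 1*15 = 39274 - 15 = 39259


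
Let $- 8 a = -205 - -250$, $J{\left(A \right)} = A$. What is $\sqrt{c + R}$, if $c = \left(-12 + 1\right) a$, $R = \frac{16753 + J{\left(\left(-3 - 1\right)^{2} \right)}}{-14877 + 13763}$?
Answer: $\frac{\sqrt{232423846}}{2228} \approx 6.8427$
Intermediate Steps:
$a = - \frac{45}{8}$ ($a = - \frac{-205 - -250}{8} = - \frac{-205 + 250}{8} = \left(- \frac{1}{8}\right) 45 = - \frac{45}{8} \approx -5.625$)
$R = - \frac{16769}{1114}$ ($R = \frac{16753 + \left(-3 - 1\right)^{2}}{-14877 + 13763} = \frac{16753 + \left(-4\right)^{2}}{-1114} = \left(16753 + 16\right) \left(- \frac{1}{1114}\right) = 16769 \left(- \frac{1}{1114}\right) = - \frac{16769}{1114} \approx -15.053$)
$c = \frac{495}{8}$ ($c = \left(-12 + 1\right) \left(- \frac{45}{8}\right) = \left(-11\right) \left(- \frac{45}{8}\right) = \frac{495}{8} \approx 61.875$)
$\sqrt{c + R} = \sqrt{\frac{495}{8} - \frac{16769}{1114}} = \sqrt{\frac{208639}{4456}} = \frac{\sqrt{232423846}}{2228}$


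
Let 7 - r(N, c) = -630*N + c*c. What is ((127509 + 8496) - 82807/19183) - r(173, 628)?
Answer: 8083479929/19183 ≈ 4.2139e+5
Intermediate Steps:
r(N, c) = 7 - c² + 630*N (r(N, c) = 7 - (-630*N + c*c) = 7 - (-630*N + c²) = 7 - (c² - 630*N) = 7 + (-c² + 630*N) = 7 - c² + 630*N)
((127509 + 8496) - 82807/19183) - r(173, 628) = ((127509 + 8496) - 82807/19183) - (7 - 1*628² + 630*173) = (136005 - 82807*1/19183) - (7 - 1*394384 + 108990) = (136005 - 82807/19183) - (7 - 394384 + 108990) = 2608901108/19183 - 1*(-285387) = 2608901108/19183 + 285387 = 8083479929/19183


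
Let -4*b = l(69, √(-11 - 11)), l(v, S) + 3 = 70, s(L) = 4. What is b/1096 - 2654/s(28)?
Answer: -2908851/4384 ≈ -663.52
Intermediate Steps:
l(v, S) = 67 (l(v, S) = -3 + 70 = 67)
b = -67/4 (b = -¼*67 = -67/4 ≈ -16.750)
b/1096 - 2654/s(28) = -67/4/1096 - 2654/4 = -67/4*1/1096 - 2654*¼ = -67/4384 - 1327/2 = -2908851/4384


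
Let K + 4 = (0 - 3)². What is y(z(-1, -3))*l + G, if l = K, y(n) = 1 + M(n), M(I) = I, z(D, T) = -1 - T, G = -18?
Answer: -3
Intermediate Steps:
K = 5 (K = -4 + (0 - 3)² = -4 + (-3)² = -4 + 9 = 5)
y(n) = 1 + n
l = 5
y(z(-1, -3))*l + G = (1 + (-1 - 1*(-3)))*5 - 18 = (1 + (-1 + 3))*5 - 18 = (1 + 2)*5 - 18 = 3*5 - 18 = 15 - 18 = -3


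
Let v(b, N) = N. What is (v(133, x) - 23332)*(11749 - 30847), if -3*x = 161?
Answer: 446619462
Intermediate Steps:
x = -161/3 (x = -1/3*161 = -161/3 ≈ -53.667)
(v(133, x) - 23332)*(11749 - 30847) = (-161/3 - 23332)*(11749 - 30847) = -70157/3*(-19098) = 446619462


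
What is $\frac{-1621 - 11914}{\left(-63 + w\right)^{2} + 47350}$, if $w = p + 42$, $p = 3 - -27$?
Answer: $- \frac{13535}{47431} \approx -0.28536$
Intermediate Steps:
$p = 30$ ($p = 3 + 27 = 30$)
$w = 72$ ($w = 30 + 42 = 72$)
$\frac{-1621 - 11914}{\left(-63 + w\right)^{2} + 47350} = \frac{-1621 - 11914}{\left(-63 + 72\right)^{2} + 47350} = - \frac{13535}{9^{2} + 47350} = - \frac{13535}{81 + 47350} = - \frac{13535}{47431}$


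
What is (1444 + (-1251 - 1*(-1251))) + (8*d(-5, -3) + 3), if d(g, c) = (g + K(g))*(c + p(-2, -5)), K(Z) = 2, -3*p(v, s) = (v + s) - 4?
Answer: 1431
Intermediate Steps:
p(v, s) = 4/3 - s/3 - v/3 (p(v, s) = -((v + s) - 4)/3 = -((s + v) - 4)/3 = -(-4 + s + v)/3 = 4/3 - s/3 - v/3)
d(g, c) = (2 + g)*(11/3 + c) (d(g, c) = (g + 2)*(c + (4/3 - ⅓*(-5) - ⅓*(-2))) = (2 + g)*(c + (4/3 + 5/3 + ⅔)) = (2 + g)*(c + 11/3) = (2 + g)*(11/3 + c))
(1444 + (-1251 - 1*(-1251))) + (8*d(-5, -3) + 3) = (1444 + (-1251 - 1*(-1251))) + (8*(22/3 + 2*(-3) + (11/3)*(-5) - 3*(-5)) + 3) = (1444 + (-1251 + 1251)) + (8*(22/3 - 6 - 55/3 + 15) + 3) = (1444 + 0) + (8*(-2) + 3) = 1444 + (-16 + 3) = 1444 - 13 = 1431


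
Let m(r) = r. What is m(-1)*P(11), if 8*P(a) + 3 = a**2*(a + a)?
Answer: -2659/8 ≈ -332.38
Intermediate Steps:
P(a) = -3/8 + a**3/4 (P(a) = -3/8 + (a**2*(a + a))/8 = -3/8 + (a**2*(2*a))/8 = -3/8 + (2*a**3)/8 = -3/8 + a**3/4)
m(-1)*P(11) = -(-3/8 + (1/4)*11**3) = -(-3/8 + (1/4)*1331) = -(-3/8 + 1331/4) = -1*2659/8 = -2659/8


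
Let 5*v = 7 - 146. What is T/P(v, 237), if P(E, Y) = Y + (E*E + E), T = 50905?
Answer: 1272625/24551 ≈ 51.836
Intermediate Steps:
v = -139/5 (v = (7 - 146)/5 = (⅕)*(-139) = -139/5 ≈ -27.800)
P(E, Y) = E + Y + E² (P(E, Y) = Y + (E² + E) = Y + (E + E²) = E + Y + E²)
T/P(v, 237) = 50905/(-139/5 + 237 + (-139/5)²) = 50905/(-139/5 + 237 + 19321/25) = 50905/(24551/25) = 50905*(25/24551) = 1272625/24551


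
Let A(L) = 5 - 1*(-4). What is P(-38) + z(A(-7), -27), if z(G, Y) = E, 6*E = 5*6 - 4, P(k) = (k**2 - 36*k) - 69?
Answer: 8242/3 ≈ 2747.3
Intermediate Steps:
P(k) = -69 + k**2 - 36*k
A(L) = 9 (A(L) = 5 + 4 = 9)
E = 13/3 (E = (5*6 - 4)/6 = (30 - 4)/6 = (1/6)*26 = 13/3 ≈ 4.3333)
z(G, Y) = 13/3
P(-38) + z(A(-7), -27) = (-69 + (-38)**2 - 36*(-38)) + 13/3 = (-69 + 1444 + 1368) + 13/3 = 2743 + 13/3 = 8242/3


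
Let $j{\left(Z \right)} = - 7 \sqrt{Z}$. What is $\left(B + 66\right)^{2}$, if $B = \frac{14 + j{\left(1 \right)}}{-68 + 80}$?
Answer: $\frac{638401}{144} \approx 4433.3$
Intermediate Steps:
$B = \frac{7}{12}$ ($B = \frac{14 - 7 \sqrt{1}}{-68 + 80} = \frac{14 - 7}{12} = \left(14 - 7\right) \frac{1}{12} = 7 \cdot \frac{1}{12} = \frac{7}{12} \approx 0.58333$)
$\left(B + 66\right)^{2} = \left(\frac{7}{12} + 66\right)^{2} = \left(\frac{799}{12}\right)^{2} = \frac{638401}{144}$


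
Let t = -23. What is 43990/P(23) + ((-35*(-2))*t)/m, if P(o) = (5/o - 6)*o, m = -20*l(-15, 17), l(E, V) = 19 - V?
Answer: -154547/532 ≈ -290.50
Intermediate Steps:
m = -40 (m = -20*(19 - 1*17) = -20*(19 - 17) = -20*2 = -40)
P(o) = o*(-6 + 5/o) (P(o) = (-6 + 5/o)*o = o*(-6 + 5/o))
43990/P(23) + ((-35*(-2))*t)/m = 43990/(5 - 6*23) + (-35*(-2)*(-23))/(-40) = 43990/(5 - 138) + (70*(-23))*(-1/40) = 43990/(-133) - 1610*(-1/40) = 43990*(-1/133) + 161/4 = -43990/133 + 161/4 = -154547/532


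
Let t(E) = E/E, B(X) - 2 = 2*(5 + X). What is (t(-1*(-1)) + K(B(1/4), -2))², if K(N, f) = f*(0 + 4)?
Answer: 49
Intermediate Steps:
B(X) = 12 + 2*X (B(X) = 2 + 2*(5 + X) = 2 + (10 + 2*X) = 12 + 2*X)
K(N, f) = 4*f (K(N, f) = f*4 = 4*f)
t(E) = 1
(t(-1*(-1)) + K(B(1/4), -2))² = (1 + 4*(-2))² = (1 - 8)² = (-7)² = 49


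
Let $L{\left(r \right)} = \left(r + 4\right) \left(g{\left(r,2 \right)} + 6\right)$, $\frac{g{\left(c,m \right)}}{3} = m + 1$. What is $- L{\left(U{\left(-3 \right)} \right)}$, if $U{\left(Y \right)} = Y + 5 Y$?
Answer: $210$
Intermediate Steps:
$g{\left(c,m \right)} = 3 + 3 m$ ($g{\left(c,m \right)} = 3 \left(m + 1\right) = 3 \left(1 + m\right) = 3 + 3 m$)
$U{\left(Y \right)} = 6 Y$
$L{\left(r \right)} = 60 + 15 r$ ($L{\left(r \right)} = \left(r + 4\right) \left(\left(3 + 3 \cdot 2\right) + 6\right) = \left(4 + r\right) \left(\left(3 + 6\right) + 6\right) = \left(4 + r\right) \left(9 + 6\right) = \left(4 + r\right) 15 = 60 + 15 r$)
$- L{\left(U{\left(-3 \right)} \right)} = - (60 + 15 \cdot 6 \left(-3\right)) = - (60 + 15 \left(-18\right)) = - (60 - 270) = \left(-1\right) \left(-210\right) = 210$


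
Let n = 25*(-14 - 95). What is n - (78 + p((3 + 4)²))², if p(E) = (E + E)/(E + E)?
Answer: -8966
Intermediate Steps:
p(E) = 1 (p(E) = (2*E)/((2*E)) = (2*E)*(1/(2*E)) = 1)
n = -2725 (n = 25*(-109) = -2725)
n - (78 + p((3 + 4)²))² = -2725 - (78 + 1)² = -2725 - 1*79² = -2725 - 1*6241 = -2725 - 6241 = -8966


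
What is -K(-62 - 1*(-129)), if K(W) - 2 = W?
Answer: -69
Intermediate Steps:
K(W) = 2 + W
-K(-62 - 1*(-129)) = -(2 + (-62 - 1*(-129))) = -(2 + (-62 + 129)) = -(2 + 67) = -1*69 = -69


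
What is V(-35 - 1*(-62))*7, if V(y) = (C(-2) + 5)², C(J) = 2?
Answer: 343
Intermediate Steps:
V(y) = 49 (V(y) = (2 + 5)² = 7² = 49)
V(-35 - 1*(-62))*7 = 49*7 = 343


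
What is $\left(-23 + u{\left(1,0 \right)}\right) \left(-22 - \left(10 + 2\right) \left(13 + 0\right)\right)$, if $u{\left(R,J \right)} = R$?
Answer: $3916$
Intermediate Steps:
$\left(-23 + u{\left(1,0 \right)}\right) \left(-22 - \left(10 + 2\right) \left(13 + 0\right)\right) = \left(-23 + 1\right) \left(-22 - \left(10 + 2\right) \left(13 + 0\right)\right) = - 22 \left(-22 - 12 \cdot 13\right) = - 22 \left(-22 - 156\right) = \left(-22\right) \left(-178\right) = 3916$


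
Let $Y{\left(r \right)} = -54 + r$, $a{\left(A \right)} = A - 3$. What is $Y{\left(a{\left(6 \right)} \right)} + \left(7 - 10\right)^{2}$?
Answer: $-42$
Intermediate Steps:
$a{\left(A \right)} = -3 + A$ ($a{\left(A \right)} = A - 3 = -3 + A$)
$Y{\left(a{\left(6 \right)} \right)} + \left(7 - 10\right)^{2} = \left(-54 + \left(-3 + 6\right)\right) + \left(7 - 10\right)^{2} = \left(-54 + 3\right) + \left(-3\right)^{2} = -51 + 9 = -42$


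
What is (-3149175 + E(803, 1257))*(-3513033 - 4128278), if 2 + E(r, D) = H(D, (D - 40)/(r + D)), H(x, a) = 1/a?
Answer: 29285678574623539/1217 ≈ 2.4064e+13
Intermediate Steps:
E(r, D) = -2 + (D + r)/(-40 + D) (E(r, D) = -2 + 1/((D - 40)/(r + D)) = -2 + 1/((-40 + D)/(D + r)) = -2 + (D + r)/(-40 + D))
(-3149175 + E(803, 1257))*(-3513033 - 4128278) = (-3149175 + (80 + 803 - 1*1257)/(-40 + 1257))*(-3513033 - 4128278) = (-3149175 + (80 + 803 - 1257)/1217)*(-7641311) = (-3149175 + (1/1217)*(-374))*(-7641311) = (-3149175 - 374/1217)*(-7641311) = -3832546349/1217*(-7641311) = 29285678574623539/1217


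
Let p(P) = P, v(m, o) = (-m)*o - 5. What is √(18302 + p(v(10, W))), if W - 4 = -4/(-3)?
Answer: √164193/3 ≈ 135.07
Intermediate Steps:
W = 16/3 (W = 4 - 4/(-3) = 4 - 4*(-⅓) = 4 + 4/3 = 16/3 ≈ 5.3333)
v(m, o) = -5 - m*o (v(m, o) = -m*o - 5 = -5 - m*o)
√(18302 + p(v(10, W))) = √(18302 + (-5 - 1*10*16/3)) = √(18302 + (-5 - 160/3)) = √(18302 - 175/3) = √(54731/3) = √164193/3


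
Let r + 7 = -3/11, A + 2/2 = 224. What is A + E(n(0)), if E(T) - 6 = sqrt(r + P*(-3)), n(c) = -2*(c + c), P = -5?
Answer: 229 + sqrt(935)/11 ≈ 231.78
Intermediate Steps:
A = 223 (A = -1 + 224 = 223)
n(c) = -4*c
r = -80/11 (r = -7 - 3/11 = -80/11 ≈ -7.2727)
E(T) = 6 + sqrt(935)/11 (E(T) = 6 + sqrt(-80/11 - 5*(-3)) = 6 + sqrt(-80/11 + 15) = 6 + sqrt(85/11) = 6 + sqrt(935)/11)
A + E(n(0)) = 223 + (6 + sqrt(935)/11) = 229 + sqrt(935)/11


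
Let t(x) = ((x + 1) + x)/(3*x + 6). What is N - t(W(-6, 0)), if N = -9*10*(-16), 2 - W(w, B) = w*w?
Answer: 138173/96 ≈ 1439.3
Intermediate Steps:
W(w, B) = 2 - w**2 (W(w, B) = 2 - w*w = 2 - w**2)
N = 1440 (N = -90*(-16) = 1440)
t(x) = (1 + 2*x)/(6 + 3*x) (t(x) = ((1 + x) + x)/(6 + 3*x) = (1 + 2*x)/(6 + 3*x))
N - t(W(-6, 0)) = 1440 - (1 + 2*(2 - 1*(-6)**2))/(3*(2 + (2 - 1*(-6)**2))) = 1440 - (1 + 2*(2 - 1*36))/(3*(2 + (2 - 1*36))) = 1440 - (1 + 2*(2 - 36))/(3*(2 + (2 - 36))) = 1440 - (1 + 2*(-34))/(3*(2 - 34)) = 1440 - (1 - 68)/(3*(-32)) = 1440 - (-1)*(-67)/(3*32) = 1440 - 1*67/96 = 1440 - 67/96 = 138173/96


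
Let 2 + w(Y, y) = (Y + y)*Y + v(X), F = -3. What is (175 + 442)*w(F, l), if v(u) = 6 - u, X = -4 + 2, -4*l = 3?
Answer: 42573/4 ≈ 10643.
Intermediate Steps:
l = -3/4 (l = -1/4*3 = -3/4 ≈ -0.75000)
X = -2
w(Y, y) = 6 + Y*(Y + y) (w(Y, y) = -2 + ((Y + y)*Y + (6 - 1*(-2))) = -2 + (Y*(Y + y) + (6 + 2)) = -2 + (Y*(Y + y) + 8) = -2 + (8 + Y*(Y + y)) = 6 + Y*(Y + y))
(175 + 442)*w(F, l) = (175 + 442)*(6 + (-3)**2 - 3*(-3/4)) = 617*(6 + 9 + 9/4) = 617*(69/4) = 42573/4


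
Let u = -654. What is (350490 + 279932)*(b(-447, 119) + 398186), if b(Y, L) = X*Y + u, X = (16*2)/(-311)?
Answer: 77949635211032/311 ≈ 2.5064e+11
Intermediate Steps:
X = -32/311 (X = 32*(-1/311) = -32/311 ≈ -0.10289)
b(Y, L) = -654 - 32*Y/311 (b(Y, L) = -32*Y/311 - 654 = -654 - 32*Y/311)
(350490 + 279932)*(b(-447, 119) + 398186) = (350490 + 279932)*((-654 - 32/311*(-447)) + 398186) = 630422*((-654 + 14304/311) + 398186) = 630422*(-189090/311 + 398186) = 630422*(123646756/311) = 77949635211032/311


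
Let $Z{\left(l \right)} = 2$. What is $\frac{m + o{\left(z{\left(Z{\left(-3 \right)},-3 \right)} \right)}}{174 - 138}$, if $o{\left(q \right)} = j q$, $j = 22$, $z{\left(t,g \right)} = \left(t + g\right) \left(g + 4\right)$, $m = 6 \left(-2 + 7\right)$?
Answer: $\frac{2}{9} \approx 0.22222$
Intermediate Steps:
$m = 30$ ($m = 6 \cdot 5 = 30$)
$z{\left(t,g \right)} = \left(4 + g\right) \left(g + t\right)$ ($z{\left(t,g \right)} = \left(g + t\right) \left(4 + g\right) = \left(4 + g\right) \left(g + t\right)$)
$o{\left(q \right)} = 22 q$
$\frac{m + o{\left(z{\left(Z{\left(-3 \right)},-3 \right)} \right)}}{174 - 138} = \frac{30 + 22 \left(\left(-3\right)^{2} + 4 \left(-3\right) + 4 \cdot 2 - 6\right)}{174 - 138} = \frac{30 + 22 \left(9 - 12 + 8 - 6\right)}{36} = \left(30 + 22 \left(-1\right)\right) \frac{1}{36} = \left(30 - 22\right) \frac{1}{36} = 8 \cdot \frac{1}{36} = \frac{2}{9}$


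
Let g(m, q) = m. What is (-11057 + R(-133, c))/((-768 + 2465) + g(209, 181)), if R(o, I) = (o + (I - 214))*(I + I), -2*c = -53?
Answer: -56087/3812 ≈ -14.713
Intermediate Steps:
c = 53/2 (c = -½*(-53) = 53/2 ≈ 26.500)
R(o, I) = 2*I*(-214 + I + o) (R(o, I) = (o + (-214 + I))*(2*I) = (-214 + I + o)*(2*I) = 2*I*(-214 + I + o))
(-11057 + R(-133, c))/((-768 + 2465) + g(209, 181)) = (-11057 + 2*(53/2)*(-214 + 53/2 - 133))/((-768 + 2465) + 209) = (-11057 + 2*(53/2)*(-641/2))/(1697 + 209) = (-11057 - 33973/2)/1906 = -56087/2*1/1906 = -56087/3812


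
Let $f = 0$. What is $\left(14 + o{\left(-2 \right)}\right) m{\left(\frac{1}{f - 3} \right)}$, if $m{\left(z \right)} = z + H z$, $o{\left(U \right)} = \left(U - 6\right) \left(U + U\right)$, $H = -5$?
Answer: $\frac{184}{3} \approx 61.333$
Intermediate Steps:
$o{\left(U \right)} = 2 U \left(-6 + U\right)$ ($o{\left(U \right)} = \left(-6 + U\right) 2 U = 2 U \left(-6 + U\right)$)
$m{\left(z \right)} = - 4 z$ ($m{\left(z \right)} = z - 5 z = - 4 z$)
$\left(14 + o{\left(-2 \right)}\right) m{\left(\frac{1}{f - 3} \right)} = \left(14 + 2 \left(-2\right) \left(-6 - 2\right)\right) \left(- \frac{4}{0 - 3}\right) = \left(14 + 2 \left(-2\right) \left(-8\right)\right) \left(- \frac{4}{-3}\right) = \left(14 + 32\right) \left(\left(-4\right) \left(- \frac{1}{3}\right)\right) = 46 \cdot \frac{4}{3} = \frac{184}{3}$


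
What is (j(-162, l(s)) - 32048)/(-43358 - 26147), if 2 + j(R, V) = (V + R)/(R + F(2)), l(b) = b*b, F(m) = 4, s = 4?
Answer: 2531877/5490895 ≈ 0.46110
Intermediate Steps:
l(b) = b**2
j(R, V) = -2 + (R + V)/(4 + R) (j(R, V) = -2 + (V + R)/(R + 4) = -2 + (R + V)/(4 + R))
(j(-162, l(s)) - 32048)/(-43358 - 26147) = ((-8 + 4**2 - 1*(-162))/(4 - 162) - 32048)/(-43358 - 26147) = ((-8 + 16 + 162)/(-158) - 32048)/(-69505) = (-1/158*170 - 32048)*(-1/69505) = (-85/79 - 32048)*(-1/69505) = -2531877/79*(-1/69505) = 2531877/5490895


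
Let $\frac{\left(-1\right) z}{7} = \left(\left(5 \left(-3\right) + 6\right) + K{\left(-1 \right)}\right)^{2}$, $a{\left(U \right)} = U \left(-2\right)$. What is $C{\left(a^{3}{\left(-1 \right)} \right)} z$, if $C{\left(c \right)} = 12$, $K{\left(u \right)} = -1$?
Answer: $-8400$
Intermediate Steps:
$a{\left(U \right)} = - 2 U$
$z = -700$ ($z = - 7 \left(\left(5 \left(-3\right) + 6\right) - 1\right)^{2} = - 7 \left(\left(-15 + 6\right) - 1\right)^{2} = - 7 \left(-9 - 1\right)^{2} = - 7 \left(-10\right)^{2} = \left(-7\right) 100 = -700$)
$C{\left(a^{3}{\left(-1 \right)} \right)} z = 12 \left(-700\right) = -8400$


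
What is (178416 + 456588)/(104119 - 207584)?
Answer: -635004/103465 ≈ -6.1374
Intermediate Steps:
(178416 + 456588)/(104119 - 207584) = 635004/(-103465) = 635004*(-1/103465) = -635004/103465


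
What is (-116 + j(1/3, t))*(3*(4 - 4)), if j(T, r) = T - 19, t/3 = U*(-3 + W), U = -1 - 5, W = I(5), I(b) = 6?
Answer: 0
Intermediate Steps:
W = 6
U = -6
t = -54 (t = 3*(-6*(-3 + 6)) = 3*(-6*3) = 3*(-18) = -54)
j(T, r) = -19 + T
(-116 + j(1/3, t))*(3*(4 - 4)) = (-116 + (-19 + 1/3))*(3*(4 - 4)) = (-116 + (-19 + 1/3))*(3*0) = (-116 - 56/3)*0 = -404/3*0 = 0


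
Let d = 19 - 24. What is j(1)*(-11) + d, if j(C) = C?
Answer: -16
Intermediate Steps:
d = -5
j(1)*(-11) + d = 1*(-11) - 5 = -11 - 5 = -16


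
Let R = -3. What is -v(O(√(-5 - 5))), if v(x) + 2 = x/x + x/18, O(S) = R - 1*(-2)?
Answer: 19/18 ≈ 1.0556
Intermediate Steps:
O(S) = -1 (O(S) = -3 - 1*(-2) = -3 + 2 = -1)
v(x) = -1 + x/18 (v(x) = -2 + (x/x + x/18) = -2 + (1 + x*(1/18)) = -2 + (1 + x/18) = -1 + x/18)
-v(O(√(-5 - 5))) = -(-1 + (1/18)*(-1)) = -(-1 - 1/18) = -1*(-19/18) = 19/18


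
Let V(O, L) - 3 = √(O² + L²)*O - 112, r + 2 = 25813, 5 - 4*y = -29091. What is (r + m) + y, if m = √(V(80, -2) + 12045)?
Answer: 33085 + 4*√(746 + 10*√1601) ≈ 33220.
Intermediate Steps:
y = 7274 (y = 5/4 - ¼*(-29091) = 5/4 + 29091/4 = 7274)
r = 25811 (r = -2 + 25813 = 25811)
V(O, L) = -109 + O*√(L² + O²) (V(O, L) = 3 + (√(O² + L²)*O - 112) = 3 + (√(L² + O²)*O - 112) = 3 + (O*√(L² + O²) - 112) = 3 + (-112 + O*√(L² + O²)) = -109 + O*√(L² + O²))
m = √(11936 + 160*√1601) (m = √((-109 + 80*√((-2)² + 80²)) + 12045) = √((-109 + 80*√(4 + 6400)) + 12045) = √((-109 + 80*√6404) + 12045) = √((-109 + 80*(2*√1601)) + 12045) = √((-109 + 160*√1601) + 12045) = √(11936 + 160*√1601) ≈ 135.42)
(r + m) + y = (25811 + 4*√(746 + 10*√1601)) + 7274 = 33085 + 4*√(746 + 10*√1601)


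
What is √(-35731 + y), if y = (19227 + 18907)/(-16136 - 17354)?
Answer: I*√10019113915190/16745 ≈ 189.03*I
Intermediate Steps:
y = -19067/16745 (y = 38134/(-33490) = 38134*(-1/33490) = -19067/16745 ≈ -1.1387)
√(-35731 + y) = √(-35731 - 19067/16745) = √(-598334662/16745) = I*√10019113915190/16745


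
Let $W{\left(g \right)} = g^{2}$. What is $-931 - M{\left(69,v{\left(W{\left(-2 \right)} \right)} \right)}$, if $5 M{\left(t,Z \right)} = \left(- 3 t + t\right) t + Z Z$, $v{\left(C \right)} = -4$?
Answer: $\frac{4851}{5} \approx 970.2$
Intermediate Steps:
$M{\left(t,Z \right)} = - \frac{2 t^{2}}{5} + \frac{Z^{2}}{5}$ ($M{\left(t,Z \right)} = \frac{\left(- 3 t + t\right) t + Z Z}{5} = \frac{- 2 t t + Z^{2}}{5} = \frac{- 2 t^{2} + Z^{2}}{5} = \frac{Z^{2} - 2 t^{2}}{5} = - \frac{2 t^{2}}{5} + \frac{Z^{2}}{5}$)
$-931 - M{\left(69,v{\left(W{\left(-2 \right)} \right)} \right)} = -931 - \left(- \frac{2 \cdot 69^{2}}{5} + \frac{\left(-4\right)^{2}}{5}\right) = -931 - \left(\left(- \frac{2}{5}\right) 4761 + \frac{1}{5} \cdot 16\right) = -931 - \left(- \frac{9522}{5} + \frac{16}{5}\right) = -931 - - \frac{9506}{5} = -931 + \frac{9506}{5} = \frac{4851}{5}$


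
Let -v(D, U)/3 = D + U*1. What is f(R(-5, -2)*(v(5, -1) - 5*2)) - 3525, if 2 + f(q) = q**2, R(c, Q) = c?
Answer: 8573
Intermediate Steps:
v(D, U) = -3*D - 3*U (v(D, U) = -3*(D + U*1) = -3*(D + U) = -3*D - 3*U)
f(q) = -2 + q**2
f(R(-5, -2)*(v(5, -1) - 5*2)) - 3525 = (-2 + (-5*((-3*5 - 3*(-1)) - 5*2))**2) - 3525 = (-2 + (-5*((-15 + 3) - 10))**2) - 3525 = (-2 + (-5*(-12 - 10))**2) - 3525 = (-2 + (-5*(-22))**2) - 3525 = (-2 + 110**2) - 3525 = (-2 + 12100) - 3525 = 12098 - 3525 = 8573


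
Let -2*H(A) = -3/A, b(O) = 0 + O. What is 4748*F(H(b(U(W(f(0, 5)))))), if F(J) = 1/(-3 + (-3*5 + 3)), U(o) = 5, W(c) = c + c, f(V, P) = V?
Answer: -4748/15 ≈ -316.53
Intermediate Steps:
W(c) = 2*c
b(O) = O
H(A) = 3/(2*A) (H(A) = -(-3)/(2*A) = 3/(2*A))
F(J) = -1/15 (F(J) = 1/(-3 + (-15 + 3)) = 1/(-3 - 12) = 1/(-15) = -1/15)
4748*F(H(b(U(W(f(0, 5)))))) = 4748*(-1/15) = -4748/15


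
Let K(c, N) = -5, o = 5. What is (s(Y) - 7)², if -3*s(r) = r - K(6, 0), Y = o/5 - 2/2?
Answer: 676/9 ≈ 75.111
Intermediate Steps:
Y = 0 (Y = 5/5 - 2/2 = 5*(⅕) - 2*½ = 1 - 1 = 0)
s(r) = -5/3 - r/3 (s(r) = -(r - 1*(-5))/3 = -(r + 5)/3 = -(5 + r)/3 = -5/3 - r/3)
(s(Y) - 7)² = ((-5/3 - ⅓*0) - 7)² = ((-5/3 + 0) - 7)² = (-5/3 - 7)² = (-26/3)² = 676/9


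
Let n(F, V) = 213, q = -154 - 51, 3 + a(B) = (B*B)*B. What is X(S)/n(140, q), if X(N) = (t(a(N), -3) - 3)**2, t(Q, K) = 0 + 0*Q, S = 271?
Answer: 3/71 ≈ 0.042253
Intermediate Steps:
a(B) = -3 + B**3 (a(B) = -3 + (B*B)*B = -3 + B**2*B = -3 + B**3)
q = -205
t(Q, K) = 0 (t(Q, K) = 0 + 0 = 0)
X(N) = 9 (X(N) = (0 - 3)**2 = (-3)**2 = 9)
X(S)/n(140, q) = 9/213 = 9*(1/213) = 3/71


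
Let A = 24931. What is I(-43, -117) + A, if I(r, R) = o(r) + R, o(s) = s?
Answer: 24771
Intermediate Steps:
I(r, R) = R + r (I(r, R) = r + R = R + r)
I(-43, -117) + A = (-117 - 43) + 24931 = -160 + 24931 = 24771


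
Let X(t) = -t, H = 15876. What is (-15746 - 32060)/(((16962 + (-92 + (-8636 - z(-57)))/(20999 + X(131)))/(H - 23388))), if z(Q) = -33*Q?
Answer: 7494088447296/353952407 ≈ 21173.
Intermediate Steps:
(-15746 - 32060)/(((16962 + (-92 + (-8636 - z(-57)))/(20999 + X(131)))/(H - 23388))) = (-15746 - 32060)/(((16962 + (-92 + (-8636 - (-33)*(-57)))/(20999 - 1*131))/(15876 - 23388))) = -47806*(-7512/(16962 + (-92 + (-8636 - 1*1881))/(20999 - 131))) = -47806*(-7512/(16962 + (-92 + (-8636 - 1881))/20868)) = -47806*(-7512/(16962 + (-92 - 10517)*(1/20868))) = -47806*(-7512/(16962 - 10609*1/20868)) = -47806*(-7512/(16962 - 10609/20868)) = -47806/((353952407/20868)*(-1/7512)) = -47806/(-353952407/156760416) = -47806*(-156760416/353952407) = 7494088447296/353952407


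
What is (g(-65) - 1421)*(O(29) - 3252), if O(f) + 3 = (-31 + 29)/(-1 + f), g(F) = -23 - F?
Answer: 8977487/2 ≈ 4.4887e+6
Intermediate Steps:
O(f) = -3 - 2/(-1 + f) (O(f) = -3 + (-31 + 29)/(-1 + f) = -3 - 2/(-1 + f))
(g(-65) - 1421)*(O(29) - 3252) = ((-23 - 1*(-65)) - 1421)*((1 - 3*29)/(-1 + 29) - 3252) = ((-23 + 65) - 1421)*((1 - 87)/28 - 3252) = (42 - 1421)*((1/28)*(-86) - 3252) = -1379*(-43/14 - 3252) = -1379*(-45571/14) = 8977487/2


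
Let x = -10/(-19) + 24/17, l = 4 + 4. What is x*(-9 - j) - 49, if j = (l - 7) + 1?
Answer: -22713/323 ≈ -70.319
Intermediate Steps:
l = 8
j = 2 (j = (8 - 7) + 1 = 1 + 1 = 2)
x = 626/323 (x = -10*(-1/19) + 24*(1/17) = 10/19 + 24/17 = 626/323 ≈ 1.9381)
x*(-9 - j) - 49 = 626*(-9 - 1*2)/323 - 49 = 626*(-9 - 2)/323 - 49 = (626/323)*(-11) - 49 = -6886/323 - 49 = -22713/323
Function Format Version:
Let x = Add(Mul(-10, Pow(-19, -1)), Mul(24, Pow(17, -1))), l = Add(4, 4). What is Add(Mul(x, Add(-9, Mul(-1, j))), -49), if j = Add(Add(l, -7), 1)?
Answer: Rational(-22713, 323) ≈ -70.319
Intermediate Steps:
l = 8
j = 2 (j = Add(Add(8, -7), 1) = Add(1, 1) = 2)
x = Rational(626, 323) (x = Add(Mul(-10, Rational(-1, 19)), Mul(24, Rational(1, 17))) = Add(Rational(10, 19), Rational(24, 17)) = Rational(626, 323) ≈ 1.9381)
Add(Mul(x, Add(-9, Mul(-1, j))), -49) = Add(Mul(Rational(626, 323), Add(-9, Mul(-1, 2))), -49) = Add(Mul(Rational(626, 323), Add(-9, -2)), -49) = Add(Mul(Rational(626, 323), -11), -49) = Add(Rational(-6886, 323), -49) = Rational(-22713, 323)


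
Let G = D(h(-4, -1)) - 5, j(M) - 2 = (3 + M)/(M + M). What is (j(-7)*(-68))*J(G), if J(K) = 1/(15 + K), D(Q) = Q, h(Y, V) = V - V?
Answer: -544/35 ≈ -15.543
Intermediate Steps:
h(Y, V) = 0
j(M) = 2 + (3 + M)/(2*M) (j(M) = 2 + (3 + M)/(M + M) = 2 + (3 + M)/((2*M)) = 2 + (3 + M)*(1/(2*M)) = 2 + (3 + M)/(2*M))
G = -5 (G = 0 - 5 = -5)
(j(-7)*(-68))*J(G) = (((½)*(3 + 5*(-7))/(-7))*(-68))/(15 - 5) = (((½)*(-⅐)*(3 - 35))*(-68))/10 = (((½)*(-⅐)*(-32))*(-68))*(⅒) = ((16/7)*(-68))*(⅒) = -1088/7*⅒ = -544/35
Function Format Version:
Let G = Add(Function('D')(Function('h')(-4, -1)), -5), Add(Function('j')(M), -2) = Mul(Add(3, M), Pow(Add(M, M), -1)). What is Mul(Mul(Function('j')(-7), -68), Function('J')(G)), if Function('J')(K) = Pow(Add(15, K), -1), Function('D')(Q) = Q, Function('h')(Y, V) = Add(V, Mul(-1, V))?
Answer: Rational(-544, 35) ≈ -15.543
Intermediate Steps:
Function('h')(Y, V) = 0
Function('j')(M) = Add(2, Mul(Rational(1, 2), Pow(M, -1), Add(3, M))) (Function('j')(M) = Add(2, Mul(Add(3, M), Pow(Add(M, M), -1))) = Add(2, Mul(Add(3, M), Pow(Mul(2, M), -1))) = Add(2, Mul(Add(3, M), Mul(Rational(1, 2), Pow(M, -1)))) = Add(2, Mul(Rational(1, 2), Pow(M, -1), Add(3, M))))
G = -5 (G = Add(0, -5) = -5)
Mul(Mul(Function('j')(-7), -68), Function('J')(G)) = Mul(Mul(Mul(Rational(1, 2), Pow(-7, -1), Add(3, Mul(5, -7))), -68), Pow(Add(15, -5), -1)) = Mul(Mul(Mul(Rational(1, 2), Rational(-1, 7), Add(3, -35)), -68), Pow(10, -1)) = Mul(Mul(Mul(Rational(1, 2), Rational(-1, 7), -32), -68), Rational(1, 10)) = Mul(Mul(Rational(16, 7), -68), Rational(1, 10)) = Mul(Rational(-1088, 7), Rational(1, 10)) = Rational(-544, 35)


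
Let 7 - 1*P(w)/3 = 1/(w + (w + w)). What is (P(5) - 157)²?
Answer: 463761/25 ≈ 18550.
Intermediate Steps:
P(w) = 21 - 1/w (P(w) = 21 - 3/(w + (w + w)) = 21 - 3/(w + 2*w) = 21 - 3*1/(3*w) = 21 - 1/w)
(P(5) - 157)² = ((21 - 1/5) - 157)² = ((21 - 1*⅕) - 157)² = ((21 - ⅕) - 157)² = (104/5 - 157)² = (-681/5)² = 463761/25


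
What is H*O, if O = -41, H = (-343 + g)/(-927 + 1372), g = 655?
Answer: -12792/445 ≈ -28.746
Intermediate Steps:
H = 312/445 (H = (-343 + 655)/(-927 + 1372) = 312/445 ≈ 0.70112)
H*O = (312/445)*(-41) = -12792/445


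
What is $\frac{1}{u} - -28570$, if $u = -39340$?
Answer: $\frac{1123943799}{39340} \approx 28570.0$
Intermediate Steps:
$\frac{1}{u} - -28570 = \frac{1}{-39340} - -28570 = - \frac{1}{39340} + 28570 = \frac{1123943799}{39340}$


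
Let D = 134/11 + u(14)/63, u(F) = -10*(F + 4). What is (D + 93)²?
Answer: 62078641/5929 ≈ 10470.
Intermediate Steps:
u(F) = -40 - 10*F (u(F) = -10*(4 + F) = -40 - 10*F)
D = 718/77 (D = 134/11 + (-40 - 10*14)/63 = 134*(1/11) + (-40 - 140)*(1/63) = 134/11 - 180*1/63 = 134/11 - 20/7 = 718/77 ≈ 9.3247)
(D + 93)² = (718/77 + 93)² = (7879/77)² = 62078641/5929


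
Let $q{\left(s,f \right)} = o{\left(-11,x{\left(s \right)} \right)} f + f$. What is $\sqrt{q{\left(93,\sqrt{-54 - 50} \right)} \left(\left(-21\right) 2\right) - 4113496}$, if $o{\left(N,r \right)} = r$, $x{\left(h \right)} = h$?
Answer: $2 \sqrt{-1028374 - 1974 i \sqrt{26}} \approx 9.9255 - 2028.2 i$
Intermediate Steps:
$q{\left(s,f \right)} = f + f s$ ($q{\left(s,f \right)} = s f + f = f s + f = f + f s$)
$\sqrt{q{\left(93,\sqrt{-54 - 50} \right)} \left(\left(-21\right) 2\right) - 4113496} = \sqrt{\sqrt{-54 - 50} \left(1 + 93\right) \left(\left(-21\right) 2\right) - 4113496} = \sqrt{\sqrt{-104} \cdot 94 \left(-42\right) - 4113496} = \sqrt{2 i \sqrt{26} \cdot 94 \left(-42\right) - 4113496} = \sqrt{188 i \sqrt{26} \left(-42\right) - 4113496} = \sqrt{- 7896 i \sqrt{26} - 4113496} = \sqrt{-4113496 - 7896 i \sqrt{26}}$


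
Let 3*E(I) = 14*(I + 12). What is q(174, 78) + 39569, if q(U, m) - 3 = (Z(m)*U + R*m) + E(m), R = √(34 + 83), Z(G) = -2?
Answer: 39644 + 234*√13 ≈ 40488.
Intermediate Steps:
R = 3*√13 (R = √117 = 3*√13 ≈ 10.817)
E(I) = 56 + 14*I/3 (E(I) = (14*(I + 12))/3 = (14*(12 + I))/3 = (168 + 14*I)/3 = 56 + 14*I/3)
q(U, m) = 59 - 2*U + 14*m/3 + 3*m*√13 (q(U, m) = 3 + ((-2*U + (3*√13)*m) + (56 + 14*m/3)) = 3 + ((-2*U + 3*m*√13) + (56 + 14*m/3)) = 3 + (56 - 2*U + 14*m/3 + 3*m*√13) = 59 - 2*U + 14*m/3 + 3*m*√13)
q(174, 78) + 39569 = (59 - 2*174 + (14/3)*78 + 3*78*√13) + 39569 = (59 - 348 + 364 + 234*√13) + 39569 = (75 + 234*√13) + 39569 = 39644 + 234*√13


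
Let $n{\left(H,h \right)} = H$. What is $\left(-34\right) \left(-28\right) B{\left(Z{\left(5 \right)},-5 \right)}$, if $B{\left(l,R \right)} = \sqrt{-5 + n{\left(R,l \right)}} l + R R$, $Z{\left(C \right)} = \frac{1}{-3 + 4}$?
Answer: $23800 + 952 i \sqrt{10} \approx 23800.0 + 3010.5 i$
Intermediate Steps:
$Z{\left(C \right)} = 1$ ($Z{\left(C \right)} = 1^{-1} = 1$)
$B{\left(l,R \right)} = R^{2} + l \sqrt{-5 + R}$ ($B{\left(l,R \right)} = \sqrt{-5 + R} l + R R = l \sqrt{-5 + R} + R^{2} = R^{2} + l \sqrt{-5 + R}$)
$\left(-34\right) \left(-28\right) B{\left(Z{\left(5 \right)},-5 \right)} = \left(-34\right) \left(-28\right) \left(\left(-5\right)^{2} + 1 \sqrt{-5 - 5}\right) = 952 \left(25 + 1 \sqrt{-10}\right) = 952 \left(25 + 1 i \sqrt{10}\right) = 952 \left(25 + i \sqrt{10}\right) = 23800 + 952 i \sqrt{10}$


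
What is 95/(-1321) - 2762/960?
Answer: -1869901/634080 ≈ -2.9490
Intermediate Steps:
95/(-1321) - 2762/960 = 95*(-1/1321) - 2762*1/960 = -95/1321 - 1381/480 = -1869901/634080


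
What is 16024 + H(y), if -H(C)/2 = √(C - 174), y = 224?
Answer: 16024 - 10*√2 ≈ 16010.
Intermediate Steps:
H(C) = -2*√(-174 + C) (H(C) = -2*√(C - 174) = -2*√(-174 + C))
16024 + H(y) = 16024 - 2*√(-174 + 224) = 16024 - 10*√2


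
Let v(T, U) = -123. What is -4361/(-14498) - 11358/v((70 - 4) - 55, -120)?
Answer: 55068229/594418 ≈ 92.642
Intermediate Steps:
-4361/(-14498) - 11358/v((70 - 4) - 55, -120) = -4361/(-14498) - 11358/(-123) = -4361*(-1/14498) - 11358*(-1/123) = 4361/14498 + 3786/41 = 55068229/594418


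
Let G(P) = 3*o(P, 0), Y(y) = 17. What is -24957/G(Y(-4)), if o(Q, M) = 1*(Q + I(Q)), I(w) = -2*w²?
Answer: 2773/187 ≈ 14.829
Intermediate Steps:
o(Q, M) = Q - 2*Q² (o(Q, M) = 1*(Q - 2*Q²) = Q - 2*Q²)
G(P) = 3*P*(1 - 2*P) (G(P) = 3*(P*(1 - 2*P)) = 3*P*(1 - 2*P))
-24957/G(Y(-4)) = -24957*1/(51*(1 - 2*17)) = -24957*1/(51*(1 - 34)) = -24957/(3*17*(-33)) = -24957/(-1683) = -24957*(-1/1683) = 2773/187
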